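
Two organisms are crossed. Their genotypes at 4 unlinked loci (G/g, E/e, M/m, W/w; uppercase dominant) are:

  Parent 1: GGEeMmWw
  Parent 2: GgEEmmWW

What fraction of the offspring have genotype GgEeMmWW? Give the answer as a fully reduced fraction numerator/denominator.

P(GgEeMmWW) = 1/16

GGEeMmWw gametes: GEMW×2, GEMw×2, GEmW×2, GEmw×2, GeMW×2, GeMw×2, GemW×2, Gemw×2
GgEEmmWW gametes: GEmW×8, gEmW×8
GGEeMmWw×GgEEmmWW grid (16·16=256): GGEEMmWW=16 GGEEMmWw=16 GGEEmmWW=16 GGEEmmWw=16 GGEeMmWW=16 GGEeMmWw=16 GGEemmWW=16 GGEemmWw=16 GgEEMmWW=16 GgEEMmWw=16 GgEEmmWW=16 GgEEmmWw=16 GgEeMmWW=16 GgEeMmWw=16 GgEemmWW=16 GgEemmWw=16
GgEeMmWW hits 16/256; gcd=16; 16÷16/256÷16 = 1/16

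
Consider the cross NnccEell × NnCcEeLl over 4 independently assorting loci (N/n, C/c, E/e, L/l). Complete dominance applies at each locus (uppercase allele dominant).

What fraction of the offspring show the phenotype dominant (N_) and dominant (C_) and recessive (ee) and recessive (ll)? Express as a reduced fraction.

NnccEell gametes: NcEl×4, Ncel×4, ncEl×4, ncel×4
NnCcEeLl gametes: NCEL×1, NCEl×1, NCeL×1, NCel×1, NcEL×1, NcEl×1, NceL×1, Ncel×1, nCEL×1, nCEl×1, nCeL×1, nCel×1, ncEL×1, ncEl×1, nceL×1, ncel×1
NnccEell×NnCcEeLl grid (16·16=256): NNCcEELl=4 NNCcEEll=4 NNCcEeLl=8 NNCcEell=8 NNCceeLl=4 NNCceell=4 NNccEELl=4 NNccEEll=4 NNccEeLl=8 NNccEell=8 NNcceeLl=4 NNcceell=4 NnCcEELl=8 NnCcEEll=8 NnCcEeLl=16 NnCcEell=16 NnCceeLl=8 NnCceell=8 NnccEELl=8 NnccEEll=8 NnccEeLl=16 NnccEell=16 NncceeLl=8 Nncceell=8 nnCcEELl=4 nnCcEEll=4 nnCcEeLl=8 nnCcEell=8 nnCceeLl=4 nnCceell=4 nnccEELl=4 nnccEEll=4 nnccEeLl=8 nnccEell=8 nncceeLl=4 nncceell=4
N_ C_ ee ll hits 12/256; gcd=4; 12÷4/256÷4 = 3/64

P(N_ C_ ee ll) = 3/64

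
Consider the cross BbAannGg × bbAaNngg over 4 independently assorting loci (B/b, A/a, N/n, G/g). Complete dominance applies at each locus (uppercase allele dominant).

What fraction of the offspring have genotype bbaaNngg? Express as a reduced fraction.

P(bbaaNngg) = 1/32

BbAannGg gametes: BAnG×2, BAng×2, BanG×2, Bang×2, bAnG×2, bAng×2, banG×2, bang×2
bbAaNngg gametes: bANg×4, bAng×4, baNg×4, bang×4
BbAannGg×bbAaNngg grid (16·16=256): BbAANnGg=8 BbAANngg=8 BbAAnnGg=8 BbAAnngg=8 BbAaNnGg=16 BbAaNngg=16 BbAannGg=16 BbAanngg=16 BbaaNnGg=8 BbaaNngg=8 BbaannGg=8 Bbaanngg=8 bbAANnGg=8 bbAANngg=8 bbAAnnGg=8 bbAAnngg=8 bbAaNnGg=16 bbAaNngg=16 bbAannGg=16 bbAanngg=16 bbaaNnGg=8 bbaaNngg=8 bbaannGg=8 bbaanngg=8
bbaaNngg hits 8/256; gcd=8; 8÷8/256÷8 = 1/32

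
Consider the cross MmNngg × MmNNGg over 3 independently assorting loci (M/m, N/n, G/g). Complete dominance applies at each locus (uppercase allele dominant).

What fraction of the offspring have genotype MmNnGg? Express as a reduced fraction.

P(MmNnGg) = 1/8

MmNngg gametes: MNg×2, Mng×2, mNg×2, mng×2
MmNNGg gametes: MNG×2, MNg×2, mNG×2, mNg×2
MmNngg×MmNNGg grid (8·8=64): MMNNGg=4 MMNNgg=4 MMNnGg=4 MMNngg=4 MmNNGg=8 MmNNgg=8 MmNnGg=8 MmNngg=8 mmNNGg=4 mmNNgg=4 mmNnGg=4 mmNngg=4
MmNnGg hits 8/64; gcd=8; 8÷8/64÷8 = 1/8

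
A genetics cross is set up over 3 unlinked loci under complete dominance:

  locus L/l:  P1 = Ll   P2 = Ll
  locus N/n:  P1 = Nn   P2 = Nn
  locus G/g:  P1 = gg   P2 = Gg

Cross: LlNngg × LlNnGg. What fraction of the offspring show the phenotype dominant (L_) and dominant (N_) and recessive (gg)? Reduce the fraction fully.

P(L_ N_ gg) = 9/32

LlNngg gametes: LNg×2, Lng×2, lNg×2, lng×2
LlNnGg gametes: LNG×1, LNg×1, LnG×1, Lng×1, lNG×1, lNg×1, lnG×1, lng×1
LlNngg×LlNnGg grid (8·8=64): LLNNGg=2 LLNNgg=2 LLNnGg=4 LLNngg=4 LLnnGg=2 LLnngg=2 LlNNGg=4 LlNNgg=4 LlNnGg=8 LlNngg=8 LlnnGg=4 Llnngg=4 llNNGg=2 llNNgg=2 llNnGg=4 llNngg=4 llnnGg=2 llnngg=2
L_ N_ gg hits 18/64; gcd=2; 18÷2/64÷2 = 9/32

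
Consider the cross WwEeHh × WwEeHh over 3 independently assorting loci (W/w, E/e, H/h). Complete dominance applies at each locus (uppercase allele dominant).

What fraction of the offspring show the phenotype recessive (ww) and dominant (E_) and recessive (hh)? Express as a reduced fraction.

P(ww E_ hh) = 3/64

WwEeHh gametes: WEH×1, WEh×1, WeH×1, Weh×1, wEH×1, wEh×1, weH×1, weh×1
WwEeHh gametes: WEH×1, WEh×1, WeH×1, Weh×1, wEH×1, wEh×1, weH×1, weh×1
WwEeHh×WwEeHh grid (8·8=64): WWEEHH=1 WWEEHh=2 WWEEhh=1 WWEeHH=2 WWEeHh=4 WWEehh=2 WWeeHH=1 WWeeHh=2 WWeehh=1 WwEEHH=2 WwEEHh=4 WwEEhh=2 WwEeHH=4 WwEeHh=8 WwEehh=4 WweeHH=2 WweeHh=4 Wweehh=2 wwEEHH=1 wwEEHh=2 wwEEhh=1 wwEeHH=2 wwEeHh=4 wwEehh=2 wweeHH=1 wweeHh=2 wweehh=1
ww E_ hh hits 3/64; gcd=1; 3÷1/64÷1 = 3/64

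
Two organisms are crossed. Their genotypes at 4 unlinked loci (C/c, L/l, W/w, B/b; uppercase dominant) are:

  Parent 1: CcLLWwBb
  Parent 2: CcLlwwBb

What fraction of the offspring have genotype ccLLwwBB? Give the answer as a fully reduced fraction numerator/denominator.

CcLLWwBb gametes: CLWB×2, CLWb×2, CLwB×2, CLwb×2, cLWB×2, cLWb×2, cLwB×2, cLwb×2
CcLlwwBb gametes: CLwB×2, CLwb×2, ClwB×2, Clwb×2, cLwB×2, cLwb×2, clwB×2, clwb×2
CcLLWwBb×CcLlwwBb grid (16·16=256): CCLLWwBB=4 CCLLWwBb=8 CCLLWwbb=4 CCLLwwBB=4 CCLLwwBb=8 CCLLwwbb=4 CCLlWwBB=4 CCLlWwBb=8 CCLlWwbb=4 CCLlwwBB=4 CCLlwwBb=8 CCLlwwbb=4 CcLLWwBB=8 CcLLWwBb=16 CcLLWwbb=8 CcLLwwBB=8 CcLLwwBb=16 CcLLwwbb=8 CcLlWwBB=8 CcLlWwBb=16 CcLlWwbb=8 CcLlwwBB=8 CcLlwwBb=16 CcLlwwbb=8 ccLLWwBB=4 ccLLWwBb=8 ccLLWwbb=4 ccLLwwBB=4 ccLLwwBb=8 ccLLwwbb=4 ccLlWwBB=4 ccLlWwBb=8 ccLlWwbb=4 ccLlwwBB=4 ccLlwwBb=8 ccLlwwbb=4
ccLLwwBB hits 4/256; gcd=4; 4÷4/256÷4 = 1/64

P(ccLLwwBB) = 1/64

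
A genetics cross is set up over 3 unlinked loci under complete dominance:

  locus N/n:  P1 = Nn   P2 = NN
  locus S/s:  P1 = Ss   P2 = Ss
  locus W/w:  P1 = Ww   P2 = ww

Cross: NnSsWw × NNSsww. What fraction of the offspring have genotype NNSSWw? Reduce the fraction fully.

P(NNSSWw) = 1/16

NnSsWw gametes: NSW×1, NSw×1, NsW×1, Nsw×1, nSW×1, nSw×1, nsW×1, nsw×1
NNSsww gametes: NSw×4, Nsw×4
NnSsWw×NNSsww grid (8·8=64): NNSSWw=4 NNSSww=4 NNSsWw=8 NNSsww=8 NNssWw=4 NNssww=4 NnSSWw=4 NnSSww=4 NnSsWw=8 NnSsww=8 NnssWw=4 Nnssww=4
NNSSWw hits 4/64; gcd=4; 4÷4/64÷4 = 1/16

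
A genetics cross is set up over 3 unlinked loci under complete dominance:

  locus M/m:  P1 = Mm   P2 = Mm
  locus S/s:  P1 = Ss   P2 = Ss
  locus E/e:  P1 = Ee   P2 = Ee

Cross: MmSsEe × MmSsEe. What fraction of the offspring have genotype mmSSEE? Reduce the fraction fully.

P(mmSSEE) = 1/64

MmSsEe gametes: MSE×1, MSe×1, MsE×1, Mse×1, mSE×1, mSe×1, msE×1, mse×1
MmSsEe gametes: MSE×1, MSe×1, MsE×1, Mse×1, mSE×1, mSe×1, msE×1, mse×1
MmSsEe×MmSsEe grid (8·8=64): MMSSEE=1 MMSSEe=2 MMSSee=1 MMSsEE=2 MMSsEe=4 MMSsee=2 MMssEE=1 MMssEe=2 MMssee=1 MmSSEE=2 MmSSEe=4 MmSSee=2 MmSsEE=4 MmSsEe=8 MmSsee=4 MmssEE=2 MmssEe=4 Mmssee=2 mmSSEE=1 mmSSEe=2 mmSSee=1 mmSsEE=2 mmSsEe=4 mmSsee=2 mmssEE=1 mmssEe=2 mmssee=1
mmSSEE hits 1/64; gcd=1; 1÷1/64÷1 = 1/64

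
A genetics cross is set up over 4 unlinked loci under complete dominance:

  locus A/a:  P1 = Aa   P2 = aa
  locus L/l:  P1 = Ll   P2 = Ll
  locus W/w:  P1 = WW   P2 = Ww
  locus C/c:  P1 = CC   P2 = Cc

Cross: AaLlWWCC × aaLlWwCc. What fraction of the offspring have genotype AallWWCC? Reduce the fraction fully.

AaLlWWCC gametes: ALWC×4, AlWC×4, aLWC×4, alWC×4
aaLlWwCc gametes: aLWC×2, aLWc×2, aLwC×2, aLwc×2, alWC×2, alWc×2, alwC×2, alwc×2
AaLlWWCC×aaLlWwCc grid (16·16=256): AaLLWWCC=8 AaLLWWCc=8 AaLLWwCC=8 AaLLWwCc=8 AaLlWWCC=16 AaLlWWCc=16 AaLlWwCC=16 AaLlWwCc=16 AallWWCC=8 AallWWCc=8 AallWwCC=8 AallWwCc=8 aaLLWWCC=8 aaLLWWCc=8 aaLLWwCC=8 aaLLWwCc=8 aaLlWWCC=16 aaLlWWCc=16 aaLlWwCC=16 aaLlWwCc=16 aallWWCC=8 aallWWCc=8 aallWwCC=8 aallWwCc=8
AallWWCC hits 8/256; gcd=8; 8÷8/256÷8 = 1/32

P(AallWWCC) = 1/32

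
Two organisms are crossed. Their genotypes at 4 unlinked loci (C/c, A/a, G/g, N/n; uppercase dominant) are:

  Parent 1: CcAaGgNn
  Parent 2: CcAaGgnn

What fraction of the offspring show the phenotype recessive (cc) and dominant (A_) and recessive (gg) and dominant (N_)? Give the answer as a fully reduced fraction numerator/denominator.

P(cc A_ gg N_) = 3/128

CcAaGgNn gametes: CAGN×1, CAGn×1, CAgN×1, CAgn×1, CaGN×1, CaGn×1, CagN×1, Cagn×1, cAGN×1, cAGn×1, cAgN×1, cAgn×1, caGN×1, caGn×1, cagN×1, cagn×1
CcAaGgnn gametes: CAGn×2, CAgn×2, CaGn×2, Cagn×2, cAGn×2, cAgn×2, caGn×2, cagn×2
CcAaGgNn×CcAaGgnn grid (16·16=256): CCAAGGNn=2 CCAAGGnn=2 CCAAGgNn=4 CCAAGgnn=4 CCAAggNn=2 CCAAggnn=2 CCAaGGNn=4 CCAaGGnn=4 CCAaGgNn=8 CCAaGgnn=8 CCAaggNn=4 CCAaggnn=4 CCaaGGNn=2 CCaaGGnn=2 CCaaGgNn=4 CCaaGgnn=4 CCaaggNn=2 CCaaggnn=2 CcAAGGNn=4 CcAAGGnn=4 CcAAGgNn=8 CcAAGgnn=8 CcAAggNn=4 CcAAggnn=4 CcAaGGNn=8 CcAaGGnn=8 CcAaGgNn=16 CcAaGgnn=16 CcAaggNn=8 CcAaggnn=8 CcaaGGNn=4 CcaaGGnn=4 CcaaGgNn=8 CcaaGgnn=8 CcaaggNn=4 Ccaaggnn=4 ccAAGGNn=2 ccAAGGnn=2 ccAAGgNn=4 ccAAGgnn=4 ccAAggNn=2 ccAAggnn=2 ccAaGGNn=4 ccAaGGnn=4 ccAaGgNn=8 ccAaGgnn=8 ccAaggNn=4 ccAaggnn=4 ccaaGGNn=2 ccaaGGnn=2 ccaaGgNn=4 ccaaGgnn=4 ccaaggNn=2 ccaaggnn=2
cc A_ gg N_ hits 6/256; gcd=2; 6÷2/256÷2 = 3/128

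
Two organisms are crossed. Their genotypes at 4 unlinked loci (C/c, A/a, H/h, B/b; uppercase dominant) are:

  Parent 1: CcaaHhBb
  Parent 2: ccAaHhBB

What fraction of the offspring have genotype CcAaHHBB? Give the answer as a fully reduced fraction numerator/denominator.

CcaaHhBb gametes: CaHB×2, CaHb×2, CahB×2, Cahb×2, caHB×2, caHb×2, cahB×2, cahb×2
ccAaHhBB gametes: cAHB×4, cAhB×4, caHB×4, cahB×4
CcaaHhBb×ccAaHhBB grid (16·16=256): CcAaHHBB=8 CcAaHHBb=8 CcAaHhBB=16 CcAaHhBb=16 CcAahhBB=8 CcAahhBb=8 CcaaHHBB=8 CcaaHHBb=8 CcaaHhBB=16 CcaaHhBb=16 CcaahhBB=8 CcaahhBb=8 ccAaHHBB=8 ccAaHHBb=8 ccAaHhBB=16 ccAaHhBb=16 ccAahhBB=8 ccAahhBb=8 ccaaHHBB=8 ccaaHHBb=8 ccaaHhBB=16 ccaaHhBb=16 ccaahhBB=8 ccaahhBb=8
CcAaHHBB hits 8/256; gcd=8; 8÷8/256÷8 = 1/32

P(CcAaHHBB) = 1/32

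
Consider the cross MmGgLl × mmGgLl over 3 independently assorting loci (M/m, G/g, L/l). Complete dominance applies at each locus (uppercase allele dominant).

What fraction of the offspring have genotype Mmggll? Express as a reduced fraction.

MmGgLl gametes: MGL×1, MGl×1, MgL×1, Mgl×1, mGL×1, mGl×1, mgL×1, mgl×1
mmGgLl gametes: mGL×2, mGl×2, mgL×2, mgl×2
MmGgLl×mmGgLl grid (8·8=64): MmGGLL=2 MmGGLl=4 MmGGll=2 MmGgLL=4 MmGgLl=8 MmGgll=4 MmggLL=2 MmggLl=4 Mmggll=2 mmGGLL=2 mmGGLl=4 mmGGll=2 mmGgLL=4 mmGgLl=8 mmGgll=4 mmggLL=2 mmggLl=4 mmggll=2
Mmggll hits 2/64; gcd=2; 2÷2/64÷2 = 1/32

P(Mmggll) = 1/32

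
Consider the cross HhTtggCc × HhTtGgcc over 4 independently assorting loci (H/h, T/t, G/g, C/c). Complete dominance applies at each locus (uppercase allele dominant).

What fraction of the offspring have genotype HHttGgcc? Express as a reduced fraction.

HhTtggCc gametes: HTgC×2, HTgc×2, HtgC×2, Htgc×2, hTgC×2, hTgc×2, htgC×2, htgc×2
HhTtGgcc gametes: HTGc×2, HTgc×2, HtGc×2, Htgc×2, hTGc×2, hTgc×2, htGc×2, htgc×2
HhTtggCc×HhTtGgcc grid (16·16=256): HHTTGgCc=4 HHTTGgcc=4 HHTTggCc=4 HHTTggcc=4 HHTtGgCc=8 HHTtGgcc=8 HHTtggCc=8 HHTtggcc=8 HHttGgCc=4 HHttGgcc=4 HHttggCc=4 HHttggcc=4 HhTTGgCc=8 HhTTGgcc=8 HhTTggCc=8 HhTTggcc=8 HhTtGgCc=16 HhTtGgcc=16 HhTtggCc=16 HhTtggcc=16 HhttGgCc=8 HhttGgcc=8 HhttggCc=8 Hhttggcc=8 hhTTGgCc=4 hhTTGgcc=4 hhTTggCc=4 hhTTggcc=4 hhTtGgCc=8 hhTtGgcc=8 hhTtggCc=8 hhTtggcc=8 hhttGgCc=4 hhttGgcc=4 hhttggCc=4 hhttggcc=4
HHttGgcc hits 4/256; gcd=4; 4÷4/256÷4 = 1/64

P(HHttGgcc) = 1/64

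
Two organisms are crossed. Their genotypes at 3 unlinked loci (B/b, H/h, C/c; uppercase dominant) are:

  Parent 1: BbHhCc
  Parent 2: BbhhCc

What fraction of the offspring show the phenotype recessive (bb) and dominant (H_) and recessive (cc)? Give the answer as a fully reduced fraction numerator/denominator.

BbHhCc gametes: BHC×1, BHc×1, BhC×1, Bhc×1, bHC×1, bHc×1, bhC×1, bhc×1
BbhhCc gametes: BhC×2, Bhc×2, bhC×2, bhc×2
BbHhCc×BbhhCc grid (8·8=64): BBHhCC=2 BBHhCc=4 BBHhcc=2 BBhhCC=2 BBhhCc=4 BBhhcc=2 BbHhCC=4 BbHhCc=8 BbHhcc=4 BbhhCC=4 BbhhCc=8 Bbhhcc=4 bbHhCC=2 bbHhCc=4 bbHhcc=2 bbhhCC=2 bbhhCc=4 bbhhcc=2
bb H_ cc hits 2/64; gcd=2; 2÷2/64÷2 = 1/32

P(bb H_ cc) = 1/32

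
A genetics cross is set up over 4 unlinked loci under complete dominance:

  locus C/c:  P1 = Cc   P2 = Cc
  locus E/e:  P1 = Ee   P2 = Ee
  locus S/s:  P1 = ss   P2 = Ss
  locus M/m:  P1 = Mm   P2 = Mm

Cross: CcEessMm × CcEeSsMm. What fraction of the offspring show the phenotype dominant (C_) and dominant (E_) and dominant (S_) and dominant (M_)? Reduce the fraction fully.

P(C_ E_ S_ M_) = 27/128

CcEessMm gametes: CEsM×2, CEsm×2, CesM×2, Cesm×2, cEsM×2, cEsm×2, cesM×2, cesm×2
CcEeSsMm gametes: CESM×1, CESm×1, CEsM×1, CEsm×1, CeSM×1, CeSm×1, CesM×1, Cesm×1, cESM×1, cESm×1, cEsM×1, cEsm×1, ceSM×1, ceSm×1, cesM×1, cesm×1
CcEessMm×CcEeSsMm grid (16·16=256): CCEESsMM=2 CCEESsMm=4 CCEESsmm=2 CCEEssMM=2 CCEEssMm=4 CCEEssmm=2 CCEeSsMM=4 CCEeSsMm=8 CCEeSsmm=4 CCEessMM=4 CCEessMm=8 CCEessmm=4 CCeeSsMM=2 CCeeSsMm=4 CCeeSsmm=2 CCeessMM=2 CCeessMm=4 CCeessmm=2 CcEESsMM=4 CcEESsMm=8 CcEESsmm=4 CcEEssMM=4 CcEEssMm=8 CcEEssmm=4 CcEeSsMM=8 CcEeSsMm=16 CcEeSsmm=8 CcEessMM=8 CcEessMm=16 CcEessmm=8 CceeSsMM=4 CceeSsMm=8 CceeSsmm=4 CceessMM=4 CceessMm=8 Cceessmm=4 ccEESsMM=2 ccEESsMm=4 ccEESsmm=2 ccEEssMM=2 ccEEssMm=4 ccEEssmm=2 ccEeSsMM=4 ccEeSsMm=8 ccEeSsmm=4 ccEessMM=4 ccEessMm=8 ccEessmm=4 cceeSsMM=2 cceeSsMm=4 cceeSsmm=2 cceessMM=2 cceessMm=4 cceessmm=2
C_ E_ S_ M_ hits 54/256; gcd=2; 54÷2/256÷2 = 27/128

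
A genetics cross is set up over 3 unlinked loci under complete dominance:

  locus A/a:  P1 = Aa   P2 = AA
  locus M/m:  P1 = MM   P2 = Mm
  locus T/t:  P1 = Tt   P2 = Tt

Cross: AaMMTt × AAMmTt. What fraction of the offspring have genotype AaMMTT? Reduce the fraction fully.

P(AaMMTT) = 1/16

AaMMTt gametes: AMT×2, AMt×2, aMT×2, aMt×2
AAMmTt gametes: AMT×2, AMt×2, AmT×2, Amt×2
AaMMTt×AAMmTt grid (8·8=64): AAMMTT=4 AAMMTt=8 AAMMtt=4 AAMmTT=4 AAMmTt=8 AAMmtt=4 AaMMTT=4 AaMMTt=8 AaMMtt=4 AaMmTT=4 AaMmTt=8 AaMmtt=4
AaMMTT hits 4/64; gcd=4; 4÷4/64÷4 = 1/16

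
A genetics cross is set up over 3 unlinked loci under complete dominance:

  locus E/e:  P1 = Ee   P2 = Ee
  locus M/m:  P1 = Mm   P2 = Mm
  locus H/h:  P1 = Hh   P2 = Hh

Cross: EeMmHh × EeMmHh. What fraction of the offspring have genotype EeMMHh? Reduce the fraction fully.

P(EeMMHh) = 1/16

EeMmHh gametes: EMH×1, EMh×1, EmH×1, Emh×1, eMH×1, eMh×1, emH×1, emh×1
EeMmHh gametes: EMH×1, EMh×1, EmH×1, Emh×1, eMH×1, eMh×1, emH×1, emh×1
EeMmHh×EeMmHh grid (8·8=64): EEMMHH=1 EEMMHh=2 EEMMhh=1 EEMmHH=2 EEMmHh=4 EEMmhh=2 EEmmHH=1 EEmmHh=2 EEmmhh=1 EeMMHH=2 EeMMHh=4 EeMMhh=2 EeMmHH=4 EeMmHh=8 EeMmhh=4 EemmHH=2 EemmHh=4 Eemmhh=2 eeMMHH=1 eeMMHh=2 eeMMhh=1 eeMmHH=2 eeMmHh=4 eeMmhh=2 eemmHH=1 eemmHh=2 eemmhh=1
EeMMHh hits 4/64; gcd=4; 4÷4/64÷4 = 1/16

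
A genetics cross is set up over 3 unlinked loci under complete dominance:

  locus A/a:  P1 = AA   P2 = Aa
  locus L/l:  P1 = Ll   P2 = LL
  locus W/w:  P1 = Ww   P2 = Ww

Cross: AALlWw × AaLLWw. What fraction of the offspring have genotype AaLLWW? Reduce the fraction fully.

AALlWw gametes: ALW×2, ALw×2, AlW×2, Alw×2
AaLLWw gametes: ALW×2, ALw×2, aLW×2, aLw×2
AALlWw×AaLLWw grid (8·8=64): AALLWW=4 AALLWw=8 AALLww=4 AALlWW=4 AALlWw=8 AALlww=4 AaLLWW=4 AaLLWw=8 AaLLww=4 AaLlWW=4 AaLlWw=8 AaLlww=4
AaLLWW hits 4/64; gcd=4; 4÷4/64÷4 = 1/16

P(AaLLWW) = 1/16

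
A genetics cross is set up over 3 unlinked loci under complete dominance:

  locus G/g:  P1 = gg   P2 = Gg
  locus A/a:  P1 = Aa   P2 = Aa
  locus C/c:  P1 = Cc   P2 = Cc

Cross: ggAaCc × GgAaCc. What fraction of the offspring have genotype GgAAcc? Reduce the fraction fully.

P(GgAAcc) = 1/32

ggAaCc gametes: gAC×2, gAc×2, gaC×2, gac×2
GgAaCc gametes: GAC×1, GAc×1, GaC×1, Gac×1, gAC×1, gAc×1, gaC×1, gac×1
ggAaCc×GgAaCc grid (8·8=64): GgAACC=2 GgAACc=4 GgAAcc=2 GgAaCC=4 GgAaCc=8 GgAacc=4 GgaaCC=2 GgaaCc=4 Ggaacc=2 ggAACC=2 ggAACc=4 ggAAcc=2 ggAaCC=4 ggAaCc=8 ggAacc=4 ggaaCC=2 ggaaCc=4 ggaacc=2
GgAAcc hits 2/64; gcd=2; 2÷2/64÷2 = 1/32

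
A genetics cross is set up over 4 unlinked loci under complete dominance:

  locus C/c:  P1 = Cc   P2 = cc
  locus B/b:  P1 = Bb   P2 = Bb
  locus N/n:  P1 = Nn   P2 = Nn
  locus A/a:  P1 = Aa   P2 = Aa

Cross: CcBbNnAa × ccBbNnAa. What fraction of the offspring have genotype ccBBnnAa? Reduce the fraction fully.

P(ccBBnnAa) = 1/64

CcBbNnAa gametes: CBNA×1, CBNa×1, CBnA×1, CBna×1, CbNA×1, CbNa×1, CbnA×1, Cbna×1, cBNA×1, cBNa×1, cBnA×1, cBna×1, cbNA×1, cbNa×1, cbnA×1, cbna×1
ccBbNnAa gametes: cBNA×2, cBNa×2, cBnA×2, cBna×2, cbNA×2, cbNa×2, cbnA×2, cbna×2
CcBbNnAa×ccBbNnAa grid (16·16=256): CcBBNNAA=2 CcBBNNAa=4 CcBBNNaa=2 CcBBNnAA=4 CcBBNnAa=8 CcBBNnaa=4 CcBBnnAA=2 CcBBnnAa=4 CcBBnnaa=2 CcBbNNAA=4 CcBbNNAa=8 CcBbNNaa=4 CcBbNnAA=8 CcBbNnAa=16 CcBbNnaa=8 CcBbnnAA=4 CcBbnnAa=8 CcBbnnaa=4 CcbbNNAA=2 CcbbNNAa=4 CcbbNNaa=2 CcbbNnAA=4 CcbbNnAa=8 CcbbNnaa=4 CcbbnnAA=2 CcbbnnAa=4 Ccbbnnaa=2 ccBBNNAA=2 ccBBNNAa=4 ccBBNNaa=2 ccBBNnAA=4 ccBBNnAa=8 ccBBNnaa=4 ccBBnnAA=2 ccBBnnAa=4 ccBBnnaa=2 ccBbNNAA=4 ccBbNNAa=8 ccBbNNaa=4 ccBbNnAA=8 ccBbNnAa=16 ccBbNnaa=8 ccBbnnAA=4 ccBbnnAa=8 ccBbnnaa=4 ccbbNNAA=2 ccbbNNAa=4 ccbbNNaa=2 ccbbNnAA=4 ccbbNnAa=8 ccbbNnaa=4 ccbbnnAA=2 ccbbnnAa=4 ccbbnnaa=2
ccBBnnAa hits 4/256; gcd=4; 4÷4/256÷4 = 1/64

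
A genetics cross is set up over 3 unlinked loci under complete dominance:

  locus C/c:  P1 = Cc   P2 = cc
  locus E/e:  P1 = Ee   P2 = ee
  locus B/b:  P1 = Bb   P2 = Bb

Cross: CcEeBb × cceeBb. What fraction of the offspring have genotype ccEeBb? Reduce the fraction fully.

P(ccEeBb) = 1/8

CcEeBb gametes: CEB×1, CEb×1, CeB×1, Ceb×1, cEB×1, cEb×1, ceB×1, ceb×1
cceeBb gametes: ceB×4, ceb×4
CcEeBb×cceeBb grid (8·8=64): CcEeBB=4 CcEeBb=8 CcEebb=4 CceeBB=4 CceeBb=8 Cceebb=4 ccEeBB=4 ccEeBb=8 ccEebb=4 cceeBB=4 cceeBb=8 cceebb=4
ccEeBb hits 8/64; gcd=8; 8÷8/64÷8 = 1/8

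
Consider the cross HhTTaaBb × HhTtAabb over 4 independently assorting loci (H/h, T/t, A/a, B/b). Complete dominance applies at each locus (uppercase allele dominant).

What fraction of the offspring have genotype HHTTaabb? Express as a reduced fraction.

P(HHTTaabb) = 1/32

HhTTaaBb gametes: HTaB×4, HTab×4, hTaB×4, hTab×4
HhTtAabb gametes: HTAb×2, HTab×2, HtAb×2, Htab×2, hTAb×2, hTab×2, htAb×2, htab×2
HhTTaaBb×HhTtAabb grid (16·16=256): HHTTAaBb=8 HHTTAabb=8 HHTTaaBb=8 HHTTaabb=8 HHTtAaBb=8 HHTtAabb=8 HHTtaaBb=8 HHTtaabb=8 HhTTAaBb=16 HhTTAabb=16 HhTTaaBb=16 HhTTaabb=16 HhTtAaBb=16 HhTtAabb=16 HhTtaaBb=16 HhTtaabb=16 hhTTAaBb=8 hhTTAabb=8 hhTTaaBb=8 hhTTaabb=8 hhTtAaBb=8 hhTtAabb=8 hhTtaaBb=8 hhTtaabb=8
HHTTaabb hits 8/256; gcd=8; 8÷8/256÷8 = 1/32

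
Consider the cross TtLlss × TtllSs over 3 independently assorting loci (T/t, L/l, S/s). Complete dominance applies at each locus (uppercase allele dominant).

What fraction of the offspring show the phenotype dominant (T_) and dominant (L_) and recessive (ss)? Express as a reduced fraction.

P(T_ L_ ss) = 3/16

TtLlss gametes: TLs×2, Tls×2, tLs×2, tls×2
TtllSs gametes: TlS×2, Tls×2, tlS×2, tls×2
TtLlss×TtllSs grid (8·8=64): TTLlSs=4 TTLlss=4 TTllSs=4 TTllss=4 TtLlSs=8 TtLlss=8 TtllSs=8 Ttllss=8 ttLlSs=4 ttLlss=4 ttllSs=4 ttllss=4
T_ L_ ss hits 12/64; gcd=4; 12÷4/64÷4 = 3/16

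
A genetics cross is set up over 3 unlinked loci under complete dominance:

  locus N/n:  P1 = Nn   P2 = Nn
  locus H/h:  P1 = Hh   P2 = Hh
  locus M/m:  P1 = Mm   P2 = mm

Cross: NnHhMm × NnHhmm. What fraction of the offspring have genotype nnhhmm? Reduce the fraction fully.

P(nnhhmm) = 1/32

NnHhMm gametes: NHM×1, NHm×1, NhM×1, Nhm×1, nHM×1, nHm×1, nhM×1, nhm×1
NnHhmm gametes: NHm×2, Nhm×2, nHm×2, nhm×2
NnHhMm×NnHhmm grid (8·8=64): NNHHMm=2 NNHHmm=2 NNHhMm=4 NNHhmm=4 NNhhMm=2 NNhhmm=2 NnHHMm=4 NnHHmm=4 NnHhMm=8 NnHhmm=8 NnhhMm=4 Nnhhmm=4 nnHHMm=2 nnHHmm=2 nnHhMm=4 nnHhmm=4 nnhhMm=2 nnhhmm=2
nnhhmm hits 2/64; gcd=2; 2÷2/64÷2 = 1/32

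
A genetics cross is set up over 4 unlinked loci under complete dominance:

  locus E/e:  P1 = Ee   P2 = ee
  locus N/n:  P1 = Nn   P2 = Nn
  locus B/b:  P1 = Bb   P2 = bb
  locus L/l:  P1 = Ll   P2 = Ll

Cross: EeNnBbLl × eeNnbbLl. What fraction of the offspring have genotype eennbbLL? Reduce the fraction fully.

P(eennbbLL) = 1/64

EeNnBbLl gametes: ENBL×1, ENBl×1, ENbL×1, ENbl×1, EnBL×1, EnBl×1, EnbL×1, Enbl×1, eNBL×1, eNBl×1, eNbL×1, eNbl×1, enBL×1, enBl×1, enbL×1, enbl×1
eeNnbbLl gametes: eNbL×4, eNbl×4, enbL×4, enbl×4
EeNnBbLl×eeNnbbLl grid (16·16=256): EeNNBbLL=4 EeNNBbLl=8 EeNNBbll=4 EeNNbbLL=4 EeNNbbLl=8 EeNNbbll=4 EeNnBbLL=8 EeNnBbLl=16 EeNnBbll=8 EeNnbbLL=8 EeNnbbLl=16 EeNnbbll=8 EennBbLL=4 EennBbLl=8 EennBbll=4 EennbbLL=4 EennbbLl=8 Eennbbll=4 eeNNBbLL=4 eeNNBbLl=8 eeNNBbll=4 eeNNbbLL=4 eeNNbbLl=8 eeNNbbll=4 eeNnBbLL=8 eeNnBbLl=16 eeNnBbll=8 eeNnbbLL=8 eeNnbbLl=16 eeNnbbll=8 eennBbLL=4 eennBbLl=8 eennBbll=4 eennbbLL=4 eennbbLl=8 eennbbll=4
eennbbLL hits 4/256; gcd=4; 4÷4/256÷4 = 1/64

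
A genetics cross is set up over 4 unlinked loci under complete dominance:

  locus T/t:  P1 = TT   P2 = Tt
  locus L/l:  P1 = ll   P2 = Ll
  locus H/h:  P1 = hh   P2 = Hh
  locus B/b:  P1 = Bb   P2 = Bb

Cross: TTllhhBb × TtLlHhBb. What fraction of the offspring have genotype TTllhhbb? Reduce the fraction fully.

TTllhhBb gametes: TlhB×8, Tlhb×8
TtLlHhBb gametes: TLHB×1, TLHb×1, TLhB×1, TLhb×1, TlHB×1, TlHb×1, TlhB×1, Tlhb×1, tLHB×1, tLHb×1, tLhB×1, tLhb×1, tlHB×1, tlHb×1, tlhB×1, tlhb×1
TTllhhBb×TtLlHhBb grid (16·16=256): TTLlHhBB=8 TTLlHhBb=16 TTLlHhbb=8 TTLlhhBB=8 TTLlhhBb=16 TTLlhhbb=8 TTllHhBB=8 TTllHhBb=16 TTllHhbb=8 TTllhhBB=8 TTllhhBb=16 TTllhhbb=8 TtLlHhBB=8 TtLlHhBb=16 TtLlHhbb=8 TtLlhhBB=8 TtLlhhBb=16 TtLlhhbb=8 TtllHhBB=8 TtllHhBb=16 TtllHhbb=8 TtllhhBB=8 TtllhhBb=16 Ttllhhbb=8
TTllhhbb hits 8/256; gcd=8; 8÷8/256÷8 = 1/32

P(TTllhhbb) = 1/32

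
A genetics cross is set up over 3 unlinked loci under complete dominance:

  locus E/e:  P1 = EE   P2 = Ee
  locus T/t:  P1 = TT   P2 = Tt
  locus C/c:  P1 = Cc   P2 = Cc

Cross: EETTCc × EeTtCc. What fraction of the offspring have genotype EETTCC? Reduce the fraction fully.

EETTCc gametes: ETC×4, ETc×4
EeTtCc gametes: ETC×1, ETc×1, EtC×1, Etc×1, eTC×1, eTc×1, etC×1, etc×1
EETTCc×EeTtCc grid (8·8=64): EETTCC=4 EETTCc=8 EETTcc=4 EETtCC=4 EETtCc=8 EETtcc=4 EeTTCC=4 EeTTCc=8 EeTTcc=4 EeTtCC=4 EeTtCc=8 EeTtcc=4
EETTCC hits 4/64; gcd=4; 4÷4/64÷4 = 1/16

P(EETTCC) = 1/16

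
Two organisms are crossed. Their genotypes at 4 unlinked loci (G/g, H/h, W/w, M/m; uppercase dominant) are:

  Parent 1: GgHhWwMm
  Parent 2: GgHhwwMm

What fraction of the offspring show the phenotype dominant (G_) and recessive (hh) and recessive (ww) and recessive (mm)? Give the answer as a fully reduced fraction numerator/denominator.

P(G_ hh ww mm) = 3/128

GgHhWwMm gametes: GHWM×1, GHWm×1, GHwM×1, GHwm×1, GhWM×1, GhWm×1, GhwM×1, Ghwm×1, gHWM×1, gHWm×1, gHwM×1, gHwm×1, ghWM×1, ghWm×1, ghwM×1, ghwm×1
GgHhwwMm gametes: GHwM×2, GHwm×2, GhwM×2, Ghwm×2, gHwM×2, gHwm×2, ghwM×2, ghwm×2
GgHhWwMm×GgHhwwMm grid (16·16=256): GGHHWwMM=2 GGHHWwMm=4 GGHHWwmm=2 GGHHwwMM=2 GGHHwwMm=4 GGHHwwmm=2 GGHhWwMM=4 GGHhWwMm=8 GGHhWwmm=4 GGHhwwMM=4 GGHhwwMm=8 GGHhwwmm=4 GGhhWwMM=2 GGhhWwMm=4 GGhhWwmm=2 GGhhwwMM=2 GGhhwwMm=4 GGhhwwmm=2 GgHHWwMM=4 GgHHWwMm=8 GgHHWwmm=4 GgHHwwMM=4 GgHHwwMm=8 GgHHwwmm=4 GgHhWwMM=8 GgHhWwMm=16 GgHhWwmm=8 GgHhwwMM=8 GgHhwwMm=16 GgHhwwmm=8 GghhWwMM=4 GghhWwMm=8 GghhWwmm=4 GghhwwMM=4 GghhwwMm=8 Gghhwwmm=4 ggHHWwMM=2 ggHHWwMm=4 ggHHWwmm=2 ggHHwwMM=2 ggHHwwMm=4 ggHHwwmm=2 ggHhWwMM=4 ggHhWwMm=8 ggHhWwmm=4 ggHhwwMM=4 ggHhwwMm=8 ggHhwwmm=4 gghhWwMM=2 gghhWwMm=4 gghhWwmm=2 gghhwwMM=2 gghhwwMm=4 gghhwwmm=2
G_ hh ww mm hits 6/256; gcd=2; 6÷2/256÷2 = 3/128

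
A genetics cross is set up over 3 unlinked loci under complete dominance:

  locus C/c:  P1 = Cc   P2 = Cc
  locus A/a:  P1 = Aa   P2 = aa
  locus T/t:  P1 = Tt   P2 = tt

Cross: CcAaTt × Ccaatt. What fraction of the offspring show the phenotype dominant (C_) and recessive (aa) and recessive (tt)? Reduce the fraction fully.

CcAaTt gametes: CAT×1, CAt×1, CaT×1, Cat×1, cAT×1, cAt×1, caT×1, cat×1
Ccaatt gametes: Cat×4, cat×4
CcAaTt×Ccaatt grid (8·8=64): CCAaTt=4 CCAatt=4 CCaaTt=4 CCaatt=4 CcAaTt=8 CcAatt=8 CcaaTt=8 Ccaatt=8 ccAaTt=4 ccAatt=4 ccaaTt=4 ccaatt=4
C_ aa tt hits 12/64; gcd=4; 12÷4/64÷4 = 3/16

P(C_ aa tt) = 3/16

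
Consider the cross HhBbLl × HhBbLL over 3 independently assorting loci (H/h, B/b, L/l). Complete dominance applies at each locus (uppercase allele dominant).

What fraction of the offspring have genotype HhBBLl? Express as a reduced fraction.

P(HhBBLl) = 1/16

HhBbLl gametes: HBL×1, HBl×1, HbL×1, Hbl×1, hBL×1, hBl×1, hbL×1, hbl×1
HhBbLL gametes: HBL×2, HbL×2, hBL×2, hbL×2
HhBbLl×HhBbLL grid (8·8=64): HHBBLL=2 HHBBLl=2 HHBbLL=4 HHBbLl=4 HHbbLL=2 HHbbLl=2 HhBBLL=4 HhBBLl=4 HhBbLL=8 HhBbLl=8 HhbbLL=4 HhbbLl=4 hhBBLL=2 hhBBLl=2 hhBbLL=4 hhBbLl=4 hhbbLL=2 hhbbLl=2
HhBBLl hits 4/64; gcd=4; 4÷4/64÷4 = 1/16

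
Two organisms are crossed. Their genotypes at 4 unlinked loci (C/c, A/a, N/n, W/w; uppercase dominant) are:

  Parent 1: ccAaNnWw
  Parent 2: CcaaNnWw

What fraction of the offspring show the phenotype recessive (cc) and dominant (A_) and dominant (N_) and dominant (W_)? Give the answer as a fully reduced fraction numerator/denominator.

P(cc A_ N_ W_) = 9/64

ccAaNnWw gametes: cANW×2, cANw×2, cAnW×2, cAnw×2, caNW×2, caNw×2, canW×2, canw×2
CcaaNnWw gametes: CaNW×2, CaNw×2, CanW×2, Canw×2, caNW×2, caNw×2, canW×2, canw×2
ccAaNnWw×CcaaNnWw grid (16·16=256): CcAaNNWW=4 CcAaNNWw=8 CcAaNNww=4 CcAaNnWW=8 CcAaNnWw=16 CcAaNnww=8 CcAannWW=4 CcAannWw=8 CcAannww=4 CcaaNNWW=4 CcaaNNWw=8 CcaaNNww=4 CcaaNnWW=8 CcaaNnWw=16 CcaaNnww=8 CcaannWW=4 CcaannWw=8 Ccaannww=4 ccAaNNWW=4 ccAaNNWw=8 ccAaNNww=4 ccAaNnWW=8 ccAaNnWw=16 ccAaNnww=8 ccAannWW=4 ccAannWw=8 ccAannww=4 ccaaNNWW=4 ccaaNNWw=8 ccaaNNww=4 ccaaNnWW=8 ccaaNnWw=16 ccaaNnww=8 ccaannWW=4 ccaannWw=8 ccaannww=4
cc A_ N_ W_ hits 36/256; gcd=4; 36÷4/256÷4 = 9/64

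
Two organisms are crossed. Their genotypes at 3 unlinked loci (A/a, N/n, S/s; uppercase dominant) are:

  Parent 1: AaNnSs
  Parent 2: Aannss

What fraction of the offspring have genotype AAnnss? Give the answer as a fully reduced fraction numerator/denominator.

P(AAnnss) = 1/16

AaNnSs gametes: ANS×1, ANs×1, AnS×1, Ans×1, aNS×1, aNs×1, anS×1, ans×1
Aannss gametes: Ans×4, ans×4
AaNnSs×Aannss grid (8·8=64): AANnSs=4 AANnss=4 AAnnSs=4 AAnnss=4 AaNnSs=8 AaNnss=8 AannSs=8 Aannss=8 aaNnSs=4 aaNnss=4 aannSs=4 aannss=4
AAnnss hits 4/64; gcd=4; 4÷4/64÷4 = 1/16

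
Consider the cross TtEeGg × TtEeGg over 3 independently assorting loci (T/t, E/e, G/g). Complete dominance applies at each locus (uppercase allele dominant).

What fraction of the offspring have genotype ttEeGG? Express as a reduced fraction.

TtEeGg gametes: TEG×1, TEg×1, TeG×1, Teg×1, tEG×1, tEg×1, teG×1, teg×1
TtEeGg gametes: TEG×1, TEg×1, TeG×1, Teg×1, tEG×1, tEg×1, teG×1, teg×1
TtEeGg×TtEeGg grid (8·8=64): TTEEGG=1 TTEEGg=2 TTEEgg=1 TTEeGG=2 TTEeGg=4 TTEegg=2 TTeeGG=1 TTeeGg=2 TTeegg=1 TtEEGG=2 TtEEGg=4 TtEEgg=2 TtEeGG=4 TtEeGg=8 TtEegg=4 TteeGG=2 TteeGg=4 Tteegg=2 ttEEGG=1 ttEEGg=2 ttEEgg=1 ttEeGG=2 ttEeGg=4 ttEegg=2 tteeGG=1 tteeGg=2 tteegg=1
ttEeGG hits 2/64; gcd=2; 2÷2/64÷2 = 1/32

P(ttEeGG) = 1/32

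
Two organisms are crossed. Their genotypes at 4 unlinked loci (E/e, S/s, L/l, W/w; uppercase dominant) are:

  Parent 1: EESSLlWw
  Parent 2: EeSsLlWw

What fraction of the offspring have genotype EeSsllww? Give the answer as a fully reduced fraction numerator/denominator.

P(EeSsllww) = 1/64

EESSLlWw gametes: ESLW×4, ESLw×4, ESlW×4, ESlw×4
EeSsLlWw gametes: ESLW×1, ESLw×1, ESlW×1, ESlw×1, EsLW×1, EsLw×1, EslW×1, Eslw×1, eSLW×1, eSLw×1, eSlW×1, eSlw×1, esLW×1, esLw×1, eslW×1, eslw×1
EESSLlWw×EeSsLlWw grid (16·16=256): EESSLLWW=4 EESSLLWw=8 EESSLLww=4 EESSLlWW=8 EESSLlWw=16 EESSLlww=8 EESSllWW=4 EESSllWw=8 EESSllww=4 EESsLLWW=4 EESsLLWw=8 EESsLLww=4 EESsLlWW=8 EESsLlWw=16 EESsLlww=8 EESsllWW=4 EESsllWw=8 EESsllww=4 EeSSLLWW=4 EeSSLLWw=8 EeSSLLww=4 EeSSLlWW=8 EeSSLlWw=16 EeSSLlww=8 EeSSllWW=4 EeSSllWw=8 EeSSllww=4 EeSsLLWW=4 EeSsLLWw=8 EeSsLLww=4 EeSsLlWW=8 EeSsLlWw=16 EeSsLlww=8 EeSsllWW=4 EeSsllWw=8 EeSsllww=4
EeSsllww hits 4/256; gcd=4; 4÷4/256÷4 = 1/64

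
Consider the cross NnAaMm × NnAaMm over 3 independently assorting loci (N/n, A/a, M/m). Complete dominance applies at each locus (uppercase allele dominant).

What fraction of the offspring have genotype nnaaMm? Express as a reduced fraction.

NnAaMm gametes: NAM×1, NAm×1, NaM×1, Nam×1, nAM×1, nAm×1, naM×1, nam×1
NnAaMm gametes: NAM×1, NAm×1, NaM×1, Nam×1, nAM×1, nAm×1, naM×1, nam×1
NnAaMm×NnAaMm grid (8·8=64): NNAAMM=1 NNAAMm=2 NNAAmm=1 NNAaMM=2 NNAaMm=4 NNAamm=2 NNaaMM=1 NNaaMm=2 NNaamm=1 NnAAMM=2 NnAAMm=4 NnAAmm=2 NnAaMM=4 NnAaMm=8 NnAamm=4 NnaaMM=2 NnaaMm=4 Nnaamm=2 nnAAMM=1 nnAAMm=2 nnAAmm=1 nnAaMM=2 nnAaMm=4 nnAamm=2 nnaaMM=1 nnaaMm=2 nnaamm=1
nnaaMm hits 2/64; gcd=2; 2÷2/64÷2 = 1/32

P(nnaaMm) = 1/32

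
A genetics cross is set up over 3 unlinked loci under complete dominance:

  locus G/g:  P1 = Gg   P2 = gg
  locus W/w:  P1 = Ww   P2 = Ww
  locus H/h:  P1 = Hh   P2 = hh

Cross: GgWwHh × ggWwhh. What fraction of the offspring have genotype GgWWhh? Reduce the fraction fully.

P(GgWWhh) = 1/16

GgWwHh gametes: GWH×1, GWh×1, GwH×1, Gwh×1, gWH×1, gWh×1, gwH×1, gwh×1
ggWwhh gametes: gWh×4, gwh×4
GgWwHh×ggWwhh grid (8·8=64): GgWWHh=4 GgWWhh=4 GgWwHh=8 GgWwhh=8 GgwwHh=4 Ggwwhh=4 ggWWHh=4 ggWWhh=4 ggWwHh=8 ggWwhh=8 ggwwHh=4 ggwwhh=4
GgWWhh hits 4/64; gcd=4; 4÷4/64÷4 = 1/16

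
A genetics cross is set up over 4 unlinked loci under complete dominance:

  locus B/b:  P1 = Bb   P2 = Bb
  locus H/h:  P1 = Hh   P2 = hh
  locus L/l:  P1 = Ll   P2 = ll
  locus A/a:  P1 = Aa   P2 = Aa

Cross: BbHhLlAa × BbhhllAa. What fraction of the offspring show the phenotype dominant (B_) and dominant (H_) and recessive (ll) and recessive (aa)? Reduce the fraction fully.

BbHhLlAa gametes: BHLA×1, BHLa×1, BHlA×1, BHla×1, BhLA×1, BhLa×1, BhlA×1, Bhla×1, bHLA×1, bHLa×1, bHlA×1, bHla×1, bhLA×1, bhLa×1, bhlA×1, bhla×1
BbhhllAa gametes: BhlA×4, Bhla×4, bhlA×4, bhla×4
BbHhLlAa×BbhhllAa grid (16·16=256): BBHhLlAA=4 BBHhLlAa=8 BBHhLlaa=4 BBHhllAA=4 BBHhllAa=8 BBHhllaa=4 BBhhLlAA=4 BBhhLlAa=8 BBhhLlaa=4 BBhhllAA=4 BBhhllAa=8 BBhhllaa=4 BbHhLlAA=8 BbHhLlAa=16 BbHhLlaa=8 BbHhllAA=8 BbHhllAa=16 BbHhllaa=8 BbhhLlAA=8 BbhhLlAa=16 BbhhLlaa=8 BbhhllAA=8 BbhhllAa=16 Bbhhllaa=8 bbHhLlAA=4 bbHhLlAa=8 bbHhLlaa=4 bbHhllAA=4 bbHhllAa=8 bbHhllaa=4 bbhhLlAA=4 bbhhLlAa=8 bbhhLlaa=4 bbhhllAA=4 bbhhllAa=8 bbhhllaa=4
B_ H_ ll aa hits 12/256; gcd=4; 12÷4/256÷4 = 3/64

P(B_ H_ ll aa) = 3/64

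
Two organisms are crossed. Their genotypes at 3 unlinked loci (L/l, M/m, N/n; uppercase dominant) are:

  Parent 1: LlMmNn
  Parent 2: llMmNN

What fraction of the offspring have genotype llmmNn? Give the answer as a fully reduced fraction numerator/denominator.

P(llmmNn) = 1/16

LlMmNn gametes: LMN×1, LMn×1, LmN×1, Lmn×1, lMN×1, lMn×1, lmN×1, lmn×1
llMmNN gametes: lMN×4, lmN×4
LlMmNn×llMmNN grid (8·8=64): LlMMNN=4 LlMMNn=4 LlMmNN=8 LlMmNn=8 LlmmNN=4 LlmmNn=4 llMMNN=4 llMMNn=4 llMmNN=8 llMmNn=8 llmmNN=4 llmmNn=4
llmmNn hits 4/64; gcd=4; 4÷4/64÷4 = 1/16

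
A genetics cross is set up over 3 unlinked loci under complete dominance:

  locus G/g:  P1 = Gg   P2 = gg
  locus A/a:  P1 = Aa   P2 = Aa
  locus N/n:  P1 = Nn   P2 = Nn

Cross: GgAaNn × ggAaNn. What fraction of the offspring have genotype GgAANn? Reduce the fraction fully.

GgAaNn gametes: GAN×1, GAn×1, GaN×1, Gan×1, gAN×1, gAn×1, gaN×1, gan×1
ggAaNn gametes: gAN×2, gAn×2, gaN×2, gan×2
GgAaNn×ggAaNn grid (8·8=64): GgAANN=2 GgAANn=4 GgAAnn=2 GgAaNN=4 GgAaNn=8 GgAann=4 GgaaNN=2 GgaaNn=4 Ggaann=2 ggAANN=2 ggAANn=4 ggAAnn=2 ggAaNN=4 ggAaNn=8 ggAann=4 ggaaNN=2 ggaaNn=4 ggaann=2
GgAANn hits 4/64; gcd=4; 4÷4/64÷4 = 1/16

P(GgAANn) = 1/16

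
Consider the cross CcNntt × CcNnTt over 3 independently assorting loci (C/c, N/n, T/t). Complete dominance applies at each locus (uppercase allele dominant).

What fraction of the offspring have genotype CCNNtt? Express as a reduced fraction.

P(CCNNtt) = 1/32

CcNntt gametes: CNt×2, Cnt×2, cNt×2, cnt×2
CcNnTt gametes: CNT×1, CNt×1, CnT×1, Cnt×1, cNT×1, cNt×1, cnT×1, cnt×1
CcNntt×CcNnTt grid (8·8=64): CCNNTt=2 CCNNtt=2 CCNnTt=4 CCNntt=4 CCnnTt=2 CCnntt=2 CcNNTt=4 CcNNtt=4 CcNnTt=8 CcNntt=8 CcnnTt=4 Ccnntt=4 ccNNTt=2 ccNNtt=2 ccNnTt=4 ccNntt=4 ccnnTt=2 ccnntt=2
CCNNtt hits 2/64; gcd=2; 2÷2/64÷2 = 1/32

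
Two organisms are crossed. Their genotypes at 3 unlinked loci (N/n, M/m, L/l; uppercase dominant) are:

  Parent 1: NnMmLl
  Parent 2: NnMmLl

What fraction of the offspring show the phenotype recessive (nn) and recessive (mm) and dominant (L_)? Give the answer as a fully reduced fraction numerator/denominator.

NnMmLl gametes: NML×1, NMl×1, NmL×1, Nml×1, nML×1, nMl×1, nmL×1, nml×1
NnMmLl gametes: NML×1, NMl×1, NmL×1, Nml×1, nML×1, nMl×1, nmL×1, nml×1
NnMmLl×NnMmLl grid (8·8=64): NNMMLL=1 NNMMLl=2 NNMMll=1 NNMmLL=2 NNMmLl=4 NNMmll=2 NNmmLL=1 NNmmLl=2 NNmmll=1 NnMMLL=2 NnMMLl=4 NnMMll=2 NnMmLL=4 NnMmLl=8 NnMmll=4 NnmmLL=2 NnmmLl=4 Nnmmll=2 nnMMLL=1 nnMMLl=2 nnMMll=1 nnMmLL=2 nnMmLl=4 nnMmll=2 nnmmLL=1 nnmmLl=2 nnmmll=1
nn mm L_ hits 3/64; gcd=1; 3÷1/64÷1 = 3/64

P(nn mm L_) = 3/64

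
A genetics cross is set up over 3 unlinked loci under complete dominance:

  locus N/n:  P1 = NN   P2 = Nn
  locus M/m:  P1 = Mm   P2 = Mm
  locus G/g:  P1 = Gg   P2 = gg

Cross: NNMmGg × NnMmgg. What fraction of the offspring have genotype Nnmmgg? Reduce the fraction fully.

P(Nnmmgg) = 1/16

NNMmGg gametes: NMG×2, NMg×2, NmG×2, Nmg×2
NnMmgg gametes: NMg×2, Nmg×2, nMg×2, nmg×2
NNMmGg×NnMmgg grid (8·8=64): NNMMGg=4 NNMMgg=4 NNMmGg=8 NNMmgg=8 NNmmGg=4 NNmmgg=4 NnMMGg=4 NnMMgg=4 NnMmGg=8 NnMmgg=8 NnmmGg=4 Nnmmgg=4
Nnmmgg hits 4/64; gcd=4; 4÷4/64÷4 = 1/16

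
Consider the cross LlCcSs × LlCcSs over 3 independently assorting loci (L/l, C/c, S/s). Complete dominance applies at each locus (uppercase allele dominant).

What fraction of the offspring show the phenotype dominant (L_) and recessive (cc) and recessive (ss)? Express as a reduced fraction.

P(L_ cc ss) = 3/64

LlCcSs gametes: LCS×1, LCs×1, LcS×1, Lcs×1, lCS×1, lCs×1, lcS×1, lcs×1
LlCcSs gametes: LCS×1, LCs×1, LcS×1, Lcs×1, lCS×1, lCs×1, lcS×1, lcs×1
LlCcSs×LlCcSs grid (8·8=64): LLCCSS=1 LLCCSs=2 LLCCss=1 LLCcSS=2 LLCcSs=4 LLCcss=2 LLccSS=1 LLccSs=2 LLccss=1 LlCCSS=2 LlCCSs=4 LlCCss=2 LlCcSS=4 LlCcSs=8 LlCcss=4 LlccSS=2 LlccSs=4 Llccss=2 llCCSS=1 llCCSs=2 llCCss=1 llCcSS=2 llCcSs=4 llCcss=2 llccSS=1 llccSs=2 llccss=1
L_ cc ss hits 3/64; gcd=1; 3÷1/64÷1 = 3/64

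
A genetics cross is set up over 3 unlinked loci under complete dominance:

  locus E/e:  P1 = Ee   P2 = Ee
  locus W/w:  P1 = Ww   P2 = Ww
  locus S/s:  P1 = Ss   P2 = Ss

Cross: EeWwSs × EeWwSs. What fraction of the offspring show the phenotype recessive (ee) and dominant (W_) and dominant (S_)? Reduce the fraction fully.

P(ee W_ S_) = 9/64

EeWwSs gametes: EWS×1, EWs×1, EwS×1, Ews×1, eWS×1, eWs×1, ewS×1, ews×1
EeWwSs gametes: EWS×1, EWs×1, EwS×1, Ews×1, eWS×1, eWs×1, ewS×1, ews×1
EeWwSs×EeWwSs grid (8·8=64): EEWWSS=1 EEWWSs=2 EEWWss=1 EEWwSS=2 EEWwSs=4 EEWwss=2 EEwwSS=1 EEwwSs=2 EEwwss=1 EeWWSS=2 EeWWSs=4 EeWWss=2 EeWwSS=4 EeWwSs=8 EeWwss=4 EewwSS=2 EewwSs=4 Eewwss=2 eeWWSS=1 eeWWSs=2 eeWWss=1 eeWwSS=2 eeWwSs=4 eeWwss=2 eewwSS=1 eewwSs=2 eewwss=1
ee W_ S_ hits 9/64; gcd=1; 9÷1/64÷1 = 9/64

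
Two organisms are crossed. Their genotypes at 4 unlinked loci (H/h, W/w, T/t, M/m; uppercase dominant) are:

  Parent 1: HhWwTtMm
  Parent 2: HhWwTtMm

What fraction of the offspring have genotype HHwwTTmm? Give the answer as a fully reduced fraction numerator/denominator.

HhWwTtMm gametes: HWTM×1, HWTm×1, HWtM×1, HWtm×1, HwTM×1, HwTm×1, HwtM×1, Hwtm×1, hWTM×1, hWTm×1, hWtM×1, hWtm×1, hwTM×1, hwTm×1, hwtM×1, hwtm×1
HhWwTtMm gametes: HWTM×1, HWTm×1, HWtM×1, HWtm×1, HwTM×1, HwTm×1, HwtM×1, Hwtm×1, hWTM×1, hWTm×1, hWtM×1, hWtm×1, hwTM×1, hwTm×1, hwtM×1, hwtm×1
HhWwTtMm×HhWwTtMm grid (16·16=256): HHWWTTMM=1 HHWWTTMm=2 HHWWTTmm=1 HHWWTtMM=2 HHWWTtMm=4 HHWWTtmm=2 HHWWttMM=1 HHWWttMm=2 HHWWttmm=1 HHWwTTMM=2 HHWwTTMm=4 HHWwTTmm=2 HHWwTtMM=4 HHWwTtMm=8 HHWwTtmm=4 HHWwttMM=2 HHWwttMm=4 HHWwttmm=2 HHwwTTMM=1 HHwwTTMm=2 HHwwTTmm=1 HHwwTtMM=2 HHwwTtMm=4 HHwwTtmm=2 HHwwttMM=1 HHwwttMm=2 HHwwttmm=1 HhWWTTMM=2 HhWWTTMm=4 HhWWTTmm=2 HhWWTtMM=4 HhWWTtMm=8 HhWWTtmm=4 HhWWttMM=2 HhWWttMm=4 HhWWttmm=2 HhWwTTMM=4 HhWwTTMm=8 HhWwTTmm=4 HhWwTtMM=8 HhWwTtMm=16 HhWwTtmm=8 HhWwttMM=4 HhWwttMm=8 HhWwttmm=4 HhwwTTMM=2 HhwwTTMm=4 HhwwTTmm=2 HhwwTtMM=4 HhwwTtMm=8 HhwwTtmm=4 HhwwttMM=2 HhwwttMm=4 Hhwwttmm=2 hhWWTTMM=1 hhWWTTMm=2 hhWWTTmm=1 hhWWTtMM=2 hhWWTtMm=4 hhWWTtmm=2 hhWWttMM=1 hhWWttMm=2 hhWWttmm=1 hhWwTTMM=2 hhWwTTMm=4 hhWwTTmm=2 hhWwTtMM=4 hhWwTtMm=8 hhWwTtmm=4 hhWwttMM=2 hhWwttMm=4 hhWwttmm=2 hhwwTTMM=1 hhwwTTMm=2 hhwwTTmm=1 hhwwTtMM=2 hhwwTtMm=4 hhwwTtmm=2 hhwwttMM=1 hhwwttMm=2 hhwwttmm=1
HHwwTTmm hits 1/256; gcd=1; 1÷1/256÷1 = 1/256

P(HHwwTTmm) = 1/256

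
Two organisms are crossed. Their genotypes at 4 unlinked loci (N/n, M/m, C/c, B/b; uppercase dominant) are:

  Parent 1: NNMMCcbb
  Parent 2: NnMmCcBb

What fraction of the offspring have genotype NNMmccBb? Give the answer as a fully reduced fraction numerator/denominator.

P(NNMmccBb) = 1/32

NNMMCcbb gametes: NMCb×8, NMcb×8
NnMmCcBb gametes: NMCB×1, NMCb×1, NMcB×1, NMcb×1, NmCB×1, NmCb×1, NmcB×1, Nmcb×1, nMCB×1, nMCb×1, nMcB×1, nMcb×1, nmCB×1, nmCb×1, nmcB×1, nmcb×1
NNMMCcbb×NnMmCcBb grid (16·16=256): NNMMCCBb=8 NNMMCCbb=8 NNMMCcBb=16 NNMMCcbb=16 NNMMccBb=8 NNMMccbb=8 NNMmCCBb=8 NNMmCCbb=8 NNMmCcBb=16 NNMmCcbb=16 NNMmccBb=8 NNMmccbb=8 NnMMCCBb=8 NnMMCCbb=8 NnMMCcBb=16 NnMMCcbb=16 NnMMccBb=8 NnMMccbb=8 NnMmCCBb=8 NnMmCCbb=8 NnMmCcBb=16 NnMmCcbb=16 NnMmccBb=8 NnMmccbb=8
NNMmccBb hits 8/256; gcd=8; 8÷8/256÷8 = 1/32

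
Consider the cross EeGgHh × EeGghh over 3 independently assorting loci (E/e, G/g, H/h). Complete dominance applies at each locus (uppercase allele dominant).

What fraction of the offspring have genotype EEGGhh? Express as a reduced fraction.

EeGgHh gametes: EGH×1, EGh×1, EgH×1, Egh×1, eGH×1, eGh×1, egH×1, egh×1
EeGghh gametes: EGh×2, Egh×2, eGh×2, egh×2
EeGgHh×EeGghh grid (8·8=64): EEGGHh=2 EEGGhh=2 EEGgHh=4 EEGghh=4 EEggHh=2 EEgghh=2 EeGGHh=4 EeGGhh=4 EeGgHh=8 EeGghh=8 EeggHh=4 Eegghh=4 eeGGHh=2 eeGGhh=2 eeGgHh=4 eeGghh=4 eeggHh=2 eegghh=2
EEGGhh hits 2/64; gcd=2; 2÷2/64÷2 = 1/32

P(EEGGhh) = 1/32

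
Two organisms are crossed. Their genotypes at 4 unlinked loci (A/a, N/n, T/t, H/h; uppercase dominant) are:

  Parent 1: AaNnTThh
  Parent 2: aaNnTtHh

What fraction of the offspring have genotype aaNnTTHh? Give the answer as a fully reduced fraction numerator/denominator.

AaNnTThh gametes: ANTh×4, AnTh×4, aNTh×4, anTh×4
aaNnTtHh gametes: aNTH×2, aNTh×2, aNtH×2, aNth×2, anTH×2, anTh×2, antH×2, anth×2
AaNnTThh×aaNnTtHh grid (16·16=256): AaNNTTHh=8 AaNNTThh=8 AaNNTtHh=8 AaNNTthh=8 AaNnTTHh=16 AaNnTThh=16 AaNnTtHh=16 AaNnTthh=16 AannTTHh=8 AannTThh=8 AannTtHh=8 AannTthh=8 aaNNTTHh=8 aaNNTThh=8 aaNNTtHh=8 aaNNTthh=8 aaNnTTHh=16 aaNnTThh=16 aaNnTtHh=16 aaNnTthh=16 aannTTHh=8 aannTThh=8 aannTtHh=8 aannTthh=8
aaNnTTHh hits 16/256; gcd=16; 16÷16/256÷16 = 1/16

P(aaNnTTHh) = 1/16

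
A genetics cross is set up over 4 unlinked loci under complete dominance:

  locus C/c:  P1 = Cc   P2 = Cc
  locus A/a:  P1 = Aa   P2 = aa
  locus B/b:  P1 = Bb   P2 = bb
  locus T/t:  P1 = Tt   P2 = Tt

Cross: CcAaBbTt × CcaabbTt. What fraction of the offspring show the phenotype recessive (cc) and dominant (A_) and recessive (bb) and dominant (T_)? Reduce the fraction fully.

CcAaBbTt gametes: CABT×1, CABt×1, CAbT×1, CAbt×1, CaBT×1, CaBt×1, CabT×1, Cabt×1, cABT×1, cABt×1, cAbT×1, cAbt×1, caBT×1, caBt×1, cabT×1, cabt×1
CcaabbTt gametes: CabT×4, Cabt×4, cabT×4, cabt×4
CcAaBbTt×CcaabbTt grid (16·16=256): CCAaBbTT=4 CCAaBbTt=8 CCAaBbtt=4 CCAabbTT=4 CCAabbTt=8 CCAabbtt=4 CCaaBbTT=4 CCaaBbTt=8 CCaaBbtt=4 CCaabbTT=4 CCaabbTt=8 CCaabbtt=4 CcAaBbTT=8 CcAaBbTt=16 CcAaBbtt=8 CcAabbTT=8 CcAabbTt=16 CcAabbtt=8 CcaaBbTT=8 CcaaBbTt=16 CcaaBbtt=8 CcaabbTT=8 CcaabbTt=16 Ccaabbtt=8 ccAaBbTT=4 ccAaBbTt=8 ccAaBbtt=4 ccAabbTT=4 ccAabbTt=8 ccAabbtt=4 ccaaBbTT=4 ccaaBbTt=8 ccaaBbtt=4 ccaabbTT=4 ccaabbTt=8 ccaabbtt=4
cc A_ bb T_ hits 12/256; gcd=4; 12÷4/256÷4 = 3/64

P(cc A_ bb T_) = 3/64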